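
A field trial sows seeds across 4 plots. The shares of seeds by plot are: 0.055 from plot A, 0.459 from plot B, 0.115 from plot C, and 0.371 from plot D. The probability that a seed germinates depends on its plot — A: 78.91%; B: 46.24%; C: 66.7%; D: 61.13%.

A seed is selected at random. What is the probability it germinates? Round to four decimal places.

0.5591

Using total probability over the partition,
P(G) = P(G|A)·P(A) + P(G|B)·P(B) + P(G|C)·P(C) + P(G|D)·P(D)
      = 0.7891·0.055 + 0.4624·0.459 + 0.667·0.115 + 0.6113·0.371
      = 0.0434005 + 0.2122416 + 0.076705 + 0.2267923 = 0.5591394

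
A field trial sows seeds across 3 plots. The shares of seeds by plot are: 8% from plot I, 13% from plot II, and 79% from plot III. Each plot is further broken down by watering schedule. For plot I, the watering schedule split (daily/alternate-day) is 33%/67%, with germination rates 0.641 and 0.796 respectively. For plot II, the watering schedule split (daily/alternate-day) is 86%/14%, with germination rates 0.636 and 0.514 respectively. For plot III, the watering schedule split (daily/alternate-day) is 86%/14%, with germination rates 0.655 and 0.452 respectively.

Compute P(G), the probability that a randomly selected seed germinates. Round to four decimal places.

0.6350

P(G|I) = 0.33·0.641 + 0.67·0.796 = 0.21153 + 0.53332 = 0.74485
P(G|II) = 0.86·0.636 + 0.14·0.514 = 0.54696 + 0.07196 = 0.61892
P(G|III) = 0.86·0.655 + 0.14·0.452 = 0.5633 + 0.06328 = 0.62658
By total probability over the outer partition,
P(G) = 0.08·0.74485 + 0.13·0.61892 + 0.79·0.62658
      = 0.059588 + 0.0804596 + 0.4949982 = 0.6350458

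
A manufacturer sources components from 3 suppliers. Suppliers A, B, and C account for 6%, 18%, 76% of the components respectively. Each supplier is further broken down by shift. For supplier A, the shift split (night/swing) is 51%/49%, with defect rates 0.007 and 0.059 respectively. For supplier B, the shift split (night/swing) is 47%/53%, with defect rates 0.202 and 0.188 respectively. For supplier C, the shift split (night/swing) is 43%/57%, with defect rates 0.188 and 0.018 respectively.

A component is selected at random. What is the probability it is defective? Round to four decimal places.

P(D|A) = 0.51·0.007 + 0.49·0.059 = 0.00357 + 0.02891 = 0.03248
P(D|B) = 0.47·0.202 + 0.53·0.188 = 0.09494 + 0.09964 = 0.19458
P(D|C) = 0.43·0.188 + 0.57·0.018 = 0.08084 + 0.01026 = 0.0911
Then overall,
P(D) = 0.06·0.03248 + 0.18·0.19458 + 0.76·0.0911
      = 0.0019488 + 0.0350244 + 0.069236 = 0.1062092

0.1062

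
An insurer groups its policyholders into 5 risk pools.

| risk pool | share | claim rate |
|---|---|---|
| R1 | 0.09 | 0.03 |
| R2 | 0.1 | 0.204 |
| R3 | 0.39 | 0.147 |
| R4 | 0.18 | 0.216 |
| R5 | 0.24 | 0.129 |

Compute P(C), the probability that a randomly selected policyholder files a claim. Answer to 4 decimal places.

By the law of total probability,
P(C) = P(C|R1)·P(R1) + P(C|R2)·P(R2) + P(C|R3)·P(R3) + P(C|R4)·P(R4) + P(C|R5)·P(R5)
      = 0.03·0.09 + 0.204·0.1 + 0.147·0.39 + 0.216·0.18 + 0.129·0.24
      = 0.0027 + 0.0204 + 0.05733 + 0.03888 + 0.03096 = 0.15027

0.1503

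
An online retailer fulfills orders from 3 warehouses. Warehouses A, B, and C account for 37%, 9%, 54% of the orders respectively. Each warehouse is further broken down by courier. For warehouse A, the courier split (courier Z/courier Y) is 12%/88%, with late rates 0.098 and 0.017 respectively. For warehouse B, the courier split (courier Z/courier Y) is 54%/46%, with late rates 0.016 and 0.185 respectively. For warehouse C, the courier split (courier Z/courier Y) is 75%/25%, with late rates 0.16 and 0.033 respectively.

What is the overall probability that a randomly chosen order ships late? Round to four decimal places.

P(L|A) = 0.12·0.098 + 0.88·0.017 = 0.01176 + 0.01496 = 0.02672
P(L|B) = 0.54·0.016 + 0.46·0.185 = 0.00864 + 0.0851 = 0.09374
P(L|C) = 0.75·0.16 + 0.25·0.033 = 0.12 + 0.00825 = 0.12825
By total probability over the outer partition,
P(L) = 0.37·0.02672 + 0.09·0.09374 + 0.54·0.12825
      = 0.0098864 + 0.0084366 + 0.069255 = 0.087578

0.0876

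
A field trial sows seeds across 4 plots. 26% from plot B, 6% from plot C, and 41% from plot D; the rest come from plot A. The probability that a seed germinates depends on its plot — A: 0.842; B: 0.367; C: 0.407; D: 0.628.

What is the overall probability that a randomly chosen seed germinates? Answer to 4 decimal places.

0.6047

P(A) = 1 − (0.26 + 0.06 + 0.41) = 0.27.
By the law of total probability,
P(G) = P(G|A)·P(A) + P(G|B)·P(B) + P(G|C)·P(C) + P(G|D)·P(D)
      = 0.842·0.27 + 0.367·0.26 + 0.407·0.06 + 0.628·0.41
      = 0.22734 + 0.09542 + 0.02442 + 0.25748 = 0.60466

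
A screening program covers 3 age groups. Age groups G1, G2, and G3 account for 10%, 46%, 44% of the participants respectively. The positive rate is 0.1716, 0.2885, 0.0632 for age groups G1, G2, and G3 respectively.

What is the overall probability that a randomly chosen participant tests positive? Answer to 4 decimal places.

By the law of total probability,
P(T) = P(T|G1)·P(G1) + P(T|G2)·P(G2) + P(T|G3)·P(G3)
      = 0.1716·0.1 + 0.2885·0.46 + 0.0632·0.44
      = 0.01716 + 0.13271 + 0.027808 = 0.177678

P(T) ≈ 0.1777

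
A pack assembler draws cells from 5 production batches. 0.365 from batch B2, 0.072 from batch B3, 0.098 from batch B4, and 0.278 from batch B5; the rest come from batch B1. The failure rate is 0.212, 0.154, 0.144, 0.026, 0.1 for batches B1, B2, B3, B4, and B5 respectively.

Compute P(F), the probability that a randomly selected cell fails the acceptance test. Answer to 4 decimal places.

P(F) ≈ 0.1366

P(B1) = 1 − (0.365 + 0.072 + 0.098 + 0.278) = 0.187.
P(F) = P(F|B1)·P(B1) + P(F|B2)·P(B2) + P(F|B3)·P(B3) + P(F|B4)·P(B4) + P(F|B5)·P(B5)
      = 0.212·0.187 + 0.154·0.365 + 0.144·0.072 + 0.026·0.098 + 0.1·0.278
      = 0.039644 + 0.05621 + 0.010368 + 0.002548 + 0.0278 = 0.13657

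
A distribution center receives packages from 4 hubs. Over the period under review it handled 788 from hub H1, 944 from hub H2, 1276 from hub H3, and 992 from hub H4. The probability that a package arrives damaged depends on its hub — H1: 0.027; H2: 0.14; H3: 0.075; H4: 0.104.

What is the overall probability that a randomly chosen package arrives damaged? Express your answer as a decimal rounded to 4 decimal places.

P(D) ≈ 0.0881

Total: 788 + 944 + 1276 + 992 = 4000.
P(H1) = 788/4000 = 0.197. P(H2) = 944/4000 = 0.236. P(H3) = 1276/4000 = 0.319. P(H4) = 992/4000 = 0.248.
P(D) = P(D|H1)·P(H1) + P(D|H2)·P(H2) + P(D|H3)·P(H3) + P(D|H4)·P(H4)
      = 0.027·0.197 + 0.14·0.236 + 0.075·0.319 + 0.104·0.248
      = 0.005319 + 0.03304 + 0.023925 + 0.025792 = 0.088076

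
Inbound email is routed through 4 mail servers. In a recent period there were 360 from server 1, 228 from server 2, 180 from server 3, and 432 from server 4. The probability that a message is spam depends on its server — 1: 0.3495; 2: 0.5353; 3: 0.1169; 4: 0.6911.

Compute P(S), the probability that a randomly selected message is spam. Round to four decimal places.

Total: 360 + 228 + 180 + 432 = 1200.
P(1) = 360/1200 = 0.3. P(2) = 228/1200 = 0.19. P(3) = 180/1200 = 0.15. P(4) = 432/1200 = 0.36.
P(S) = P(S|1)·P(1) + P(S|2)·P(2) + P(S|3)·P(3) + P(S|4)·P(4)
      = 0.3495·0.3 + 0.5353·0.19 + 0.1169·0.15 + 0.6911·0.36
      = 0.10485 + 0.101707 + 0.017535 + 0.248796 = 0.472888

0.4729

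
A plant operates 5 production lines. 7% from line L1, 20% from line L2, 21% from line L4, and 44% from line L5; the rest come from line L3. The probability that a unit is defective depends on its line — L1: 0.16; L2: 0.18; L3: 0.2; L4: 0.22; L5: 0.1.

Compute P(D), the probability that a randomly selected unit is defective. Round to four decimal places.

P(L3) = 1 − (0.07 + 0.2 + 0.21 + 0.44) = 0.08.
P(D) = P(D|L1)·P(L1) + P(D|L2)·P(L2) + P(D|L3)·P(L3) + P(D|L4)·P(L4) + P(D|L5)·P(L5)
      = 0.16·0.07 + 0.18·0.2 + 0.2·0.08 + 0.22·0.21 + 0.1·0.44
      = 0.0112 + 0.036 + 0.016 + 0.0462 + 0.044 = 0.1534

0.1534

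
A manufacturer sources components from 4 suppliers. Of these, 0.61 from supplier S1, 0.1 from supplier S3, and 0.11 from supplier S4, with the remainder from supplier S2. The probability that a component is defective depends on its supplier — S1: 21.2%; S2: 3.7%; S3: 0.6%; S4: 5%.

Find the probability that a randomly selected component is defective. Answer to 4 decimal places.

P(S2) = 1 − (0.61 + 0.1 + 0.11) = 0.18.
Summing over the partition,
P(D) = P(D|S1)·P(S1) + P(D|S2)·P(S2) + P(D|S3)·P(S3) + P(D|S4)·P(S4)
      = 0.212·0.61 + 0.037·0.18 + 0.006·0.1 + 0.05·0.11
      = 0.12932 + 0.00666 + 0.0006 + 0.0055 = 0.14208

0.1421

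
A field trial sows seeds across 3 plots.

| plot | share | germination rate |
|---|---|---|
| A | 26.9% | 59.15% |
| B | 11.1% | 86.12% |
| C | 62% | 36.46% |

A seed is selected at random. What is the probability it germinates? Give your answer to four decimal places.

P(G) ≈ 0.4808

P(G) = P(G|A)·P(A) + P(G|B)·P(B) + P(G|C)·P(C)
      = 0.5915·0.269 + 0.8612·0.111 + 0.3646·0.62
      = 0.1591135 + 0.0955932 + 0.226052 = 0.4807587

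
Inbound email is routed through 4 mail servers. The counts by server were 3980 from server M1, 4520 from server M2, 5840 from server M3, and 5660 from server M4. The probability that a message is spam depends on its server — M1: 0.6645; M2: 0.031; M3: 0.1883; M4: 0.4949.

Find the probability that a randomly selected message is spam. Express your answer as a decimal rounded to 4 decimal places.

0.3343

Total: 3980 + 4520 + 5840 + 5660 = 20000.
P(M1) = 3980/20000 = 0.199. P(M2) = 4520/20000 = 0.226. P(M3) = 5840/20000 = 0.292. P(M4) = 5660/20000 = 0.283.
Summing over the partition,
P(S) = P(S|M1)·P(M1) + P(S|M2)·P(M2) + P(S|M3)·P(M3) + P(S|M4)·P(M4)
      = 0.6645·0.199 + 0.031·0.226 + 0.1883·0.292 + 0.4949·0.283
      = 0.1322355 + 0.007006 + 0.0549836 + 0.1400567 = 0.3342818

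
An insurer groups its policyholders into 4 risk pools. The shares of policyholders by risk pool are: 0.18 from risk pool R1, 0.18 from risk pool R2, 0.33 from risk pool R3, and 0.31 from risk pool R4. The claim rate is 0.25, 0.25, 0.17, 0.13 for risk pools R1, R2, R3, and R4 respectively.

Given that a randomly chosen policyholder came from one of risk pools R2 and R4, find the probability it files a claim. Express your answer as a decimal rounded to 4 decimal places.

Let S = {R2, R4}.
P(S) = 0.18 + 0.31 = 0.49.
P(C ∩ S) = 0.25·0.18 + 0.13·0.31 = 0.045 + 0.0403 = 0.0853.
P(C | S) = 0.0853 / 0.49 = 0.174082…

0.1741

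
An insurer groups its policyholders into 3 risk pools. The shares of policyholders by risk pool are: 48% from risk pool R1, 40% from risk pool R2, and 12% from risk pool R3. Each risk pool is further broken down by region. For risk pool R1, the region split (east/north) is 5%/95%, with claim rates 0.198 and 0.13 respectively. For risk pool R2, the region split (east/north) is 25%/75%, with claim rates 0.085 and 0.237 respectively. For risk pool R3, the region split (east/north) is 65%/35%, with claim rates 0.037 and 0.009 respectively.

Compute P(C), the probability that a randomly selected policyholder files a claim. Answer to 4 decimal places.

0.1469

P(C|R1) = 0.05·0.198 + 0.95·0.13 = 0.0099 + 0.1235 = 0.1334
P(C|R2) = 0.25·0.085 + 0.75·0.237 = 0.02125 + 0.17775 = 0.199
P(C|R3) = 0.65·0.037 + 0.35·0.009 = 0.02405 + 0.00315 = 0.0272
By total probability over the outer partition,
P(C) = 0.48·0.1334 + 0.4·0.199 + 0.12·0.0272
      = 0.064032 + 0.0796 + 0.003264 = 0.146896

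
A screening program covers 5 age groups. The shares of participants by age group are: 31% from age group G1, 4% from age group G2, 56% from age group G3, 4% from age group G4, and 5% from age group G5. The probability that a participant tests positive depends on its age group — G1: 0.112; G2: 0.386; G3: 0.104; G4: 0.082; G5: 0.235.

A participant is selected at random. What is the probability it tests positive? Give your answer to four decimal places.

P(T) = P(T|G1)·P(G1) + P(T|G2)·P(G2) + P(T|G3)·P(G3) + P(T|G4)·P(G4) + P(T|G5)·P(G5)
      = 0.112·0.31 + 0.386·0.04 + 0.104·0.56 + 0.082·0.04 + 0.235·0.05
      = 0.03472 + 0.01544 + 0.05824 + 0.00328 + 0.01175 = 0.12343

P(T) ≈ 0.1234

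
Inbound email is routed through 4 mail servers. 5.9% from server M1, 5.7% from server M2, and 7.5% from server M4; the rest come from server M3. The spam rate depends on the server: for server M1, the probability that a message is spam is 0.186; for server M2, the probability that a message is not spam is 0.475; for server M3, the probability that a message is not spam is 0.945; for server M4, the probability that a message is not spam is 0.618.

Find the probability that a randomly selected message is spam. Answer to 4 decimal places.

0.1140

P(M3) = 1 − (0.059 + 0.057 + 0.075) = 0.809.
P(S|M2) = 1 − 0.475 = 0.525.
P(S|M3) = 1 − 0.945 = 0.055.
P(S|M4) = 1 − 0.618 = 0.382.
P(S) = P(S|M1)·P(M1) + P(S|M2)·P(M2) + P(S|M3)·P(M3) + P(S|M4)·P(M4)
      = 0.186·0.059 + 0.525·0.057 + 0.055·0.809 + 0.382·0.075
      = 0.010974 + 0.029925 + 0.044495 + 0.02865 = 0.114044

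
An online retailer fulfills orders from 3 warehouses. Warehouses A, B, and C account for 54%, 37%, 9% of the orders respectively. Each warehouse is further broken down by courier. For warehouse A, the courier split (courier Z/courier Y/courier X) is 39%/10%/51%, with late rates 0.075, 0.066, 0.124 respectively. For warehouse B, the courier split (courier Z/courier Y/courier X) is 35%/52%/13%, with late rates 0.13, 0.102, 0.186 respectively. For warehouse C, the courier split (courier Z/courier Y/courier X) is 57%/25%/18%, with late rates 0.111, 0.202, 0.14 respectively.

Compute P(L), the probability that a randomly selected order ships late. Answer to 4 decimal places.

0.1114

P(L|A) = 0.39·0.075 + 0.1·0.066 + 0.51·0.124 = 0.02925 + 0.0066 + 0.06324 = 0.09909
P(L|B) = 0.35·0.13 + 0.52·0.102 + 0.13·0.186 = 0.0455 + 0.05304 + 0.02418 = 0.12272
P(L|C) = 0.57·0.111 + 0.25·0.202 + 0.18·0.14 = 0.06327 + 0.0505 + 0.0252 = 0.13897
By total probability over the outer partition,
P(L) = 0.54·0.09909 + 0.37·0.12272 + 0.09·0.13897
      = 0.0535086 + 0.0454064 + 0.0125073 = 0.1114223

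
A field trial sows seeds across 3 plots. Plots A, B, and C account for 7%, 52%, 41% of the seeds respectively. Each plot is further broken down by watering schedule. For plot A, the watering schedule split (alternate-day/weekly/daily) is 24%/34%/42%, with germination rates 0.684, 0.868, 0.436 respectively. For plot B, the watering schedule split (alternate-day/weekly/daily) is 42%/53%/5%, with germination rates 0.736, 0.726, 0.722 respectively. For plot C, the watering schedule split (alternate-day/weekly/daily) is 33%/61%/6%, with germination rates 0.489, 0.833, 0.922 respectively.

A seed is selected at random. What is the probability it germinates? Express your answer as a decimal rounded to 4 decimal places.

P(G) ≈ 0.7217

P(G|A) = 0.24·0.684 + 0.34·0.868 + 0.42·0.436 = 0.16416 + 0.29512 + 0.18312 = 0.6424
P(G|B) = 0.42·0.736 + 0.53·0.726 + 0.05·0.722 = 0.30912 + 0.38478 + 0.0361 = 0.73
P(G|C) = 0.33·0.489 + 0.61·0.833 + 0.06·0.922 = 0.16137 + 0.50813 + 0.05532 = 0.72482
By total probability over the outer partition,
P(G) = 0.07·0.6424 + 0.52·0.73 + 0.41·0.72482
      = 0.044968 + 0.3796 + 0.2971762 = 0.7217442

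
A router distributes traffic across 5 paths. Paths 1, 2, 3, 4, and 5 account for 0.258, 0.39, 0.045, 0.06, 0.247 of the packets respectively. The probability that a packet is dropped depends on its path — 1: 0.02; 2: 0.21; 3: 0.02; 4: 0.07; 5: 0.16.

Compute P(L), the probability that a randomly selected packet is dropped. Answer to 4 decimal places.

P(L) ≈ 0.1317

P(L) = P(L|1)·P(1) + P(L|2)·P(2) + P(L|3)·P(3) + P(L|4)·P(4) + P(L|5)·P(5)
      = 0.02·0.258 + 0.21·0.39 + 0.02·0.045 + 0.07·0.06 + 0.16·0.247
      = 0.00516 + 0.0819 + 0.0009 + 0.0042 + 0.03952 = 0.13168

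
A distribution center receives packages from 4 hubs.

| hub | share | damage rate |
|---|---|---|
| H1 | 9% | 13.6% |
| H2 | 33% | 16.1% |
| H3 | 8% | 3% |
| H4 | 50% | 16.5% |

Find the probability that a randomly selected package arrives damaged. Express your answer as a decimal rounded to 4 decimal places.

P(D) = P(D|H1)·P(H1) + P(D|H2)·P(H2) + P(D|H3)·P(H3) + P(D|H4)·P(H4)
      = 0.136·0.09 + 0.161·0.33 + 0.03·0.08 + 0.165·0.5
      = 0.01224 + 0.05313 + 0.0024 + 0.0825 = 0.15027

0.1503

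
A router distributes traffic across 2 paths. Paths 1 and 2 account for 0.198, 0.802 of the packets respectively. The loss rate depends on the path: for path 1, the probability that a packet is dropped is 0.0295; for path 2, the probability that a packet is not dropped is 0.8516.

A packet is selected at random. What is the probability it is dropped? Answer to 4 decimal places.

P(L) ≈ 0.1249

P(L|2) = 1 − 0.8516 = 0.1484.
By the law of total probability,
P(L) = P(L|1)·P(1) + P(L|2)·P(2)
      = 0.0295·0.198 + 0.1484·0.802
      = 0.005841 + 0.1190168 = 0.1248578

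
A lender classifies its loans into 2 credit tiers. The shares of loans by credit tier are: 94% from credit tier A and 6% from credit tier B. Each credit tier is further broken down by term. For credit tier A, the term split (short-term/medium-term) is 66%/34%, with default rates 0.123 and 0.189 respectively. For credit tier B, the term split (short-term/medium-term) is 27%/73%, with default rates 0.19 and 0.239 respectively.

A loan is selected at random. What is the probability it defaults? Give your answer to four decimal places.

0.1503

P(D|A) = 0.66·0.123 + 0.34·0.189 = 0.08118 + 0.06426 = 0.14544
P(D|B) = 0.27·0.19 + 0.73·0.239 = 0.0513 + 0.17447 = 0.22577
By total probability over the outer partition,
P(D) = 0.94·0.14544 + 0.06·0.22577
      = 0.1367136 + 0.0135462 = 0.1502598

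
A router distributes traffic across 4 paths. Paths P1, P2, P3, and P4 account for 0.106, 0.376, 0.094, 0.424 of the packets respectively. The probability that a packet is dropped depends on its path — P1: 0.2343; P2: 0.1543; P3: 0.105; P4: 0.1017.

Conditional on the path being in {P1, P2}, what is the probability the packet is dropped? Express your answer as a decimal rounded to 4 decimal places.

Let S = {P1, P2}.
P(S) = 0.106 + 0.376 = 0.482.
P(L ∩ S) = 0.2343·0.106 + 0.1543·0.376 = 0.0248358 + 0.0580168 = 0.0828526.
P(L | S) = 0.0828526 / 0.482 = 0.171893…

0.1719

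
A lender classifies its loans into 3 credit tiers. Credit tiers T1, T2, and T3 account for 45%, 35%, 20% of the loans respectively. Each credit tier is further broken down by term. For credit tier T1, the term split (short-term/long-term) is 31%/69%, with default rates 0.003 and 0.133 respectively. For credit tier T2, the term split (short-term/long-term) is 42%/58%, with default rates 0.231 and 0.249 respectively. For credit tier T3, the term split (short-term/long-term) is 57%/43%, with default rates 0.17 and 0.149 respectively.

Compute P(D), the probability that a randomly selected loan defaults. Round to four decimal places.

0.1584

P(D|T1) = 0.31·0.003 + 0.69·0.133 = 0.00093 + 0.09177 = 0.0927
P(D|T2) = 0.42·0.231 + 0.58·0.249 = 0.09702 + 0.14442 = 0.24144
P(D|T3) = 0.57·0.17 + 0.43·0.149 = 0.0969 + 0.06407 = 0.16097
By total probability over the outer partition,
P(D) = 0.45·0.0927 + 0.35·0.24144 + 0.2·0.16097
      = 0.041715 + 0.084504 + 0.032194 = 0.158413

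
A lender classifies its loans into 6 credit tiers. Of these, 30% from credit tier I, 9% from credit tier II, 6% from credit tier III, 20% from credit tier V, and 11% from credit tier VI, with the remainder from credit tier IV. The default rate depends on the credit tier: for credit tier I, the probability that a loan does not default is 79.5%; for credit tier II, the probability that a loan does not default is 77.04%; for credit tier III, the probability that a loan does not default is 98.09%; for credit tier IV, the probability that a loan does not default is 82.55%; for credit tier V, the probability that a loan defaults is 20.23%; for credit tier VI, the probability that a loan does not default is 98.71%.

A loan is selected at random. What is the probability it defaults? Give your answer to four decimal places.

P(D) ≈ 0.1671

P(IV) = 1 − (0.3 + 0.09 + 0.06 + 0.2 + 0.11) = 0.24.
P(D|I) = 1 − 0.795 = 0.205.
P(D|II) = 1 − 0.7704 = 0.2296.
P(D|III) = 1 − 0.9809 = 0.0191.
P(D|IV) = 1 − 0.8255 = 0.1745.
P(D|VI) = 1 − 0.9871 = 0.0129.
P(D) = P(D|I)·P(I) + P(D|II)·P(II) + P(D|III)·P(III) + P(D|IV)·P(IV) + P(D|V)·P(V) + P(D|VI)·P(VI)
      = 0.205·0.3 + 0.2296·0.09 + 0.0191·0.06 + 0.1745·0.24 + 0.2023·0.2 + 0.0129·0.11
      = 0.0615 + 0.020664 + 0.001146 + 0.04188 + 0.04046 + 0.001419 = 0.167069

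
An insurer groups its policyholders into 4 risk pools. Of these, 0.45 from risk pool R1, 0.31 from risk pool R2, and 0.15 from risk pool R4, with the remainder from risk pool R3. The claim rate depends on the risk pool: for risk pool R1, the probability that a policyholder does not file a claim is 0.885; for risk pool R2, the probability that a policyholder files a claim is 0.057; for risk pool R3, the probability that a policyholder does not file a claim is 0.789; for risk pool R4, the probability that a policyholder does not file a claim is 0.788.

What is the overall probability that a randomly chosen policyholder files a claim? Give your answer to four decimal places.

0.1202

P(R3) = 1 − (0.45 + 0.31 + 0.15) = 0.09.
P(C|R1) = 1 − 0.885 = 0.115.
P(C|R3) = 1 − 0.789 = 0.211.
P(C|R4) = 1 − 0.788 = 0.212.
P(C) = P(C|R1)·P(R1) + P(C|R2)·P(R2) + P(C|R3)·P(R3) + P(C|R4)·P(R4)
      = 0.115·0.45 + 0.057·0.31 + 0.211·0.09 + 0.212·0.15
      = 0.05175 + 0.01767 + 0.01899 + 0.0318 = 0.12021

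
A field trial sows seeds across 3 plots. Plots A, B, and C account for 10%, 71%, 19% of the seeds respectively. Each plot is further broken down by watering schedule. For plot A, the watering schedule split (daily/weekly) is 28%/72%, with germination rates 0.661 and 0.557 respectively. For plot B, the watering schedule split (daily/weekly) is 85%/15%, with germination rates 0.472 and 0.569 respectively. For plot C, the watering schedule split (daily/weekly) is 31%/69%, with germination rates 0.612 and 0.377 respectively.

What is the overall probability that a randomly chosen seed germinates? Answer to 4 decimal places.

P(G|A) = 0.28·0.661 + 0.72·0.557 = 0.18508 + 0.40104 = 0.58612
P(G|B) = 0.85·0.472 + 0.15·0.569 = 0.4012 + 0.08535 = 0.48655
P(G|C) = 0.31·0.612 + 0.69·0.377 = 0.18972 + 0.26013 = 0.44985
By total probability over the outer partition,
P(G) = 0.1·0.58612 + 0.71·0.48655 + 0.19·0.44985
      = 0.058612 + 0.3454505 + 0.0854715 = 0.489534

P(G) ≈ 0.4895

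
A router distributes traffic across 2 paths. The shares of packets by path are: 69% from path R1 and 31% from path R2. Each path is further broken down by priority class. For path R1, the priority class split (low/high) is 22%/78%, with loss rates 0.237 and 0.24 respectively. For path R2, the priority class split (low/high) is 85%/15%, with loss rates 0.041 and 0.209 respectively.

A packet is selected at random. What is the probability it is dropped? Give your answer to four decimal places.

P(L) ≈ 0.1857

P(L|R1) = 0.22·0.237 + 0.78·0.24 = 0.05214 + 0.1872 = 0.23934
P(L|R2) = 0.85·0.041 + 0.15·0.209 = 0.03485 + 0.03135 = 0.0662
By total probability over the outer partition,
P(L) = 0.69·0.23934 + 0.31·0.0662
      = 0.1651446 + 0.020522 = 0.1856666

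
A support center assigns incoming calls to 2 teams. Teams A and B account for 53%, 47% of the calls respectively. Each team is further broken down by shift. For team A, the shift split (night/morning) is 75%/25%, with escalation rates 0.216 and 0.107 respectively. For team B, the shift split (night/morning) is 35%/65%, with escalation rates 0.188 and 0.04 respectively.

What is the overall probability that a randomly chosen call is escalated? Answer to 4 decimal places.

P(E) ≈ 0.1432

P(E|A) = 0.75·0.216 + 0.25·0.107 = 0.162 + 0.02675 = 0.18875
P(E|B) = 0.35·0.188 + 0.65·0.04 = 0.0658 + 0.026 = 0.0918
By total probability over the outer partition,
P(E) = 0.53·0.18875 + 0.47·0.0918
      = 0.1000375 + 0.043146 = 0.1431835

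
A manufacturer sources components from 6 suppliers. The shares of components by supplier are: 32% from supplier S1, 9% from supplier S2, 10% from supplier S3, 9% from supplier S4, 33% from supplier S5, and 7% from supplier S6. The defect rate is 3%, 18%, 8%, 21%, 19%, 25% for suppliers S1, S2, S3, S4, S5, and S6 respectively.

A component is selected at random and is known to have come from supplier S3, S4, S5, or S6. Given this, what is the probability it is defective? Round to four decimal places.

0.1815

Let S = {S3, S4, S5, S6}.
P(S) = 0.1 + 0.09 + 0.33 + 0.07 = 0.59.
P(D ∩ S) = 0.08·0.1 + 0.21·0.09 + 0.19·0.33 + 0.25·0.07 = 0.008 + 0.0189 + 0.0627 + 0.0175 = 0.1071.
P(D | S) = 0.1071 / 0.59 = 0.181525…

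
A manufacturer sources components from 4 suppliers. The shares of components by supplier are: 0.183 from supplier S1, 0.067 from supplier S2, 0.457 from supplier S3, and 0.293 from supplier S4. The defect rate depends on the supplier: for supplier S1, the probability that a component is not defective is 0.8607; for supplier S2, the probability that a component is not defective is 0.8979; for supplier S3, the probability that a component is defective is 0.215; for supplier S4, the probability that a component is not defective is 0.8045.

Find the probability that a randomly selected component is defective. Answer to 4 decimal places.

P(D|S1) = 1 − 0.8607 = 0.1393.
P(D|S2) = 1 − 0.8979 = 0.1021.
P(D|S4) = 1 − 0.8045 = 0.1955.
P(D) = P(D|S1)·P(S1) + P(D|S2)·P(S2) + P(D|S3)·P(S3) + P(D|S4)·P(S4)
      = 0.1393·0.183 + 0.1021·0.067 + 0.215·0.457 + 0.1955·0.293
      = 0.0254919 + 0.0068407 + 0.098255 + 0.0572815 = 0.1878691

0.1879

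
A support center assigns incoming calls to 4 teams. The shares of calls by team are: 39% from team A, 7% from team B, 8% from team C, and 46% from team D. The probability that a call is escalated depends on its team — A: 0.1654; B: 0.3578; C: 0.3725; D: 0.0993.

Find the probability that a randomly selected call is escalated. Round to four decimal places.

0.1650

P(E) = P(E|A)·P(A) + P(E|B)·P(B) + P(E|C)·P(C) + P(E|D)·P(D)
      = 0.1654·0.39 + 0.3578·0.07 + 0.3725·0.08 + 0.0993·0.46
      = 0.064506 + 0.025046 + 0.0298 + 0.045678 = 0.16503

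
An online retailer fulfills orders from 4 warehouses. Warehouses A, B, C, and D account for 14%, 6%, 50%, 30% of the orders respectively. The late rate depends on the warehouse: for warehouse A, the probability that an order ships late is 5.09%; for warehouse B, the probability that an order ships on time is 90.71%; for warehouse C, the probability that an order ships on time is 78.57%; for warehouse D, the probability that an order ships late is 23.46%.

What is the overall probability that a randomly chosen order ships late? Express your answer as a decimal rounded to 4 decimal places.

P(L) ≈ 0.1902

P(L|B) = 1 − 0.9071 = 0.0929.
P(L|C) = 1 − 0.7857 = 0.2143.
P(L) = P(L|A)·P(A) + P(L|B)·P(B) + P(L|C)·P(C) + P(L|D)·P(D)
      = 0.0509·0.14 + 0.0929·0.06 + 0.2143·0.5 + 0.2346·0.3
      = 0.007126 + 0.005574 + 0.10715 + 0.07038 = 0.19023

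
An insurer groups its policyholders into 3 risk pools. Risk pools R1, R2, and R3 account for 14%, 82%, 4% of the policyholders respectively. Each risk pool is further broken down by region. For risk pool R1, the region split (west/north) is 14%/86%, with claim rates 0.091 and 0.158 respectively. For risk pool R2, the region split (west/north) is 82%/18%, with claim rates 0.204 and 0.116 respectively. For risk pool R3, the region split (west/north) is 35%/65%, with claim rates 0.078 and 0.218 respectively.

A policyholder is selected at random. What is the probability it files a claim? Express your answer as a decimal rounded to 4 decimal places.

P(C|R1) = 0.14·0.091 + 0.86·0.158 = 0.01274 + 0.13588 = 0.14862
P(C|R2) = 0.82·0.204 + 0.18·0.116 = 0.16728 + 0.02088 = 0.18816
P(C|R3) = 0.35·0.078 + 0.65·0.218 = 0.0273 + 0.1417 = 0.169
Then overall,
P(C) = 0.14·0.14862 + 0.82·0.18816 + 0.04·0.169
      = 0.0208068 + 0.1542912 + 0.00676 = 0.181858

P(C) ≈ 0.1819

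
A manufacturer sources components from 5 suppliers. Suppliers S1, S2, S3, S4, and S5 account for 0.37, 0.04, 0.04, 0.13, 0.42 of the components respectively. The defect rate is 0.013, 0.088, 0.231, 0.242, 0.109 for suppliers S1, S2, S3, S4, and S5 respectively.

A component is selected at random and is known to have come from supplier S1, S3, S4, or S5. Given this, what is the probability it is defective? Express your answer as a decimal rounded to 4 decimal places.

Let S = {S1, S3, S4, S5}.
P(S) = 0.37 + 0.04 + 0.13 + 0.42 = 0.96.
P(D ∩ S) = 0.013·0.37 + 0.231·0.04 + 0.242·0.13 + 0.109·0.42 = 0.00481 + 0.00924 + 0.03146 + 0.04578 = 0.09129.
P(D | S) = 0.09129 / 0.96 = 0.095094…

P(D|S) ≈ 0.0951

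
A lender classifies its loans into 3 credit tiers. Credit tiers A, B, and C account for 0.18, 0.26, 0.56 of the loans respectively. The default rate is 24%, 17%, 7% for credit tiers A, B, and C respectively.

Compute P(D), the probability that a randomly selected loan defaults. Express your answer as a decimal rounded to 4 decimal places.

P(D) ≈ 0.1266

Summing over the partition,
P(D) = P(D|A)·P(A) + P(D|B)·P(B) + P(D|C)·P(C)
      = 0.24·0.18 + 0.17·0.26 + 0.07·0.56
      = 0.0432 + 0.0442 + 0.0392 = 0.1266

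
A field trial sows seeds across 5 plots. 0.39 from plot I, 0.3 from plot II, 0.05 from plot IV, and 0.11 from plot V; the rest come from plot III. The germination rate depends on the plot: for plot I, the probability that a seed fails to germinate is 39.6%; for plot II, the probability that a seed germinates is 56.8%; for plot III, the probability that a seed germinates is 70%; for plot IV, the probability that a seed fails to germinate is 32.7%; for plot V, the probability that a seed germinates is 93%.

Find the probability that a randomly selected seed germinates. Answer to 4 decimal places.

P(III) = 1 − (0.39 + 0.3 + 0.05 + 0.11) = 0.15.
P(G|I) = 1 − 0.396 = 0.604.
P(G|IV) = 1 − 0.327 = 0.673.
P(G) = P(G|I)·P(I) + P(G|II)·P(II) + P(G|III)·P(III) + P(G|IV)·P(IV) + P(G|V)·P(V)
      = 0.604·0.39 + 0.568·0.3 + 0.7·0.15 + 0.673·0.05 + 0.93·0.11
      = 0.23556 + 0.1704 + 0.105 + 0.03365 + 0.1023 = 0.64691

P(G) ≈ 0.6469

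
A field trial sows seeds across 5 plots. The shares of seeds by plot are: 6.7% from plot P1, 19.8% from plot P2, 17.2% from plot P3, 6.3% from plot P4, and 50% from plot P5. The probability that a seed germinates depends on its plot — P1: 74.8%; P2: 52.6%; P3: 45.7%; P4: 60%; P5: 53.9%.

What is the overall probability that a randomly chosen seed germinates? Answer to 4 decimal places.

Summing over the partition,
P(G) = P(G|P1)·P(P1) + P(G|P2)·P(P2) + P(G|P3)·P(P3) + P(G|P4)·P(P4) + P(G|P5)·P(P5)
      = 0.748·0.067 + 0.526·0.198 + 0.457·0.172 + 0.6·0.063 + 0.539·0.5
      = 0.050116 + 0.104148 + 0.078604 + 0.0378 + 0.2695 = 0.540168

P(G) ≈ 0.5402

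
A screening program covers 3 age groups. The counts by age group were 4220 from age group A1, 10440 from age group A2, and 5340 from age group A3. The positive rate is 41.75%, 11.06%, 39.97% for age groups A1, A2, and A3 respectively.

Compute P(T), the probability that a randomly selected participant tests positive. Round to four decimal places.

0.2525

Total: 4220 + 10440 + 5340 = 20000.
P(A1) = 4220/20000 = 0.211. P(A2) = 10440/20000 = 0.522. P(A3) = 5340/20000 = 0.267.
Summing over the partition,
P(T) = P(T|A1)·P(A1) + P(T|A2)·P(A2) + P(T|A3)·P(A3)
      = 0.4175·0.211 + 0.1106·0.522 + 0.3997·0.267
      = 0.0880925 + 0.0577332 + 0.1067199 = 0.2525456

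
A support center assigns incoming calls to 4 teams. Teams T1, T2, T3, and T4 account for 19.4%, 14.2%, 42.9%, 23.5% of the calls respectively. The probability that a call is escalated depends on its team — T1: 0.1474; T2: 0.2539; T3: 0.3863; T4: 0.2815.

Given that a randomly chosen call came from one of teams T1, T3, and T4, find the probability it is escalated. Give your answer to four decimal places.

Let S = {T1, T3, T4}.
P(S) = 0.194 + 0.429 + 0.235 = 0.858.
P(E ∩ S) = 0.1474·0.194 + 0.3863·0.429 + 0.2815·0.235 = 0.0285956 + 0.1657227 + 0.0661525 = 0.2604708.
P(E | S) = 0.2604708 / 0.858 = 0.303579…

P(E|S) ≈ 0.3036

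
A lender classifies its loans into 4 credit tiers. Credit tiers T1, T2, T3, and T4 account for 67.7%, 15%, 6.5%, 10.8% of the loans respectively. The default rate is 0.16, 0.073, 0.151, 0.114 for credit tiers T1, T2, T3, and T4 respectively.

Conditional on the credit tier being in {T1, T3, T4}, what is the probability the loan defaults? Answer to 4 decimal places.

0.1535

Let S = {T1, T3, T4}.
P(S) = 0.677 + 0.065 + 0.108 = 0.85.
P(D ∩ S) = 0.16·0.677 + 0.151·0.065 + 0.114·0.108 = 0.10832 + 0.009815 + 0.012312 = 0.130447.
P(D | S) = 0.130447 / 0.85 = 0.153467…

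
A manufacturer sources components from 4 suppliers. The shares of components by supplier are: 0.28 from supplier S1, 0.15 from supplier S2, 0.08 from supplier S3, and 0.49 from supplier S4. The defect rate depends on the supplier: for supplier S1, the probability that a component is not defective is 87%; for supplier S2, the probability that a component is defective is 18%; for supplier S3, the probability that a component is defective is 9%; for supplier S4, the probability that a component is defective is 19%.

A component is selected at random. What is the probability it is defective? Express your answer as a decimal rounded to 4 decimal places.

P(D|S1) = 1 − 0.87 = 0.13.
P(D) = P(D|S1)·P(S1) + P(D|S2)·P(S2) + P(D|S3)·P(S3) + P(D|S4)·P(S4)
      = 0.13·0.28 + 0.18·0.15 + 0.09·0.08 + 0.19·0.49
      = 0.0364 + 0.027 + 0.0072 + 0.0931 = 0.1637

P(D) ≈ 0.1637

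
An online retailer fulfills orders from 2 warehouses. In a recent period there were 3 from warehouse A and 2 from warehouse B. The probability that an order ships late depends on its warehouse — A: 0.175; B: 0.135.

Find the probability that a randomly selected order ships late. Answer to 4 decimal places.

Total: 3 + 2 = 5.
P(A) = 3/5 = 0.6. P(B) = 2/5 = 0.4.
Using total probability over the partition,
P(L) = P(L|A)·P(A) + P(L|B)·P(B)
      = 0.175·0.6 + 0.135·0.4
      = 0.105 + 0.054 = 0.159

P(L) ≈ 0.1590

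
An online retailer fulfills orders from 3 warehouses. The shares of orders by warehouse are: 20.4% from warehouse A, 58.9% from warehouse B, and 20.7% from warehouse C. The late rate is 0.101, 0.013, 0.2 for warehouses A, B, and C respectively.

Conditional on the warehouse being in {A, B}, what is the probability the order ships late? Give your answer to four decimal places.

0.0356

Let S = {A, B}.
P(S) = 0.204 + 0.589 = 0.793.
P(L ∩ S) = 0.101·0.204 + 0.013·0.589 = 0.020604 + 0.007657 = 0.028261.
P(L | S) = 0.028261 / 0.793 = 0.035638…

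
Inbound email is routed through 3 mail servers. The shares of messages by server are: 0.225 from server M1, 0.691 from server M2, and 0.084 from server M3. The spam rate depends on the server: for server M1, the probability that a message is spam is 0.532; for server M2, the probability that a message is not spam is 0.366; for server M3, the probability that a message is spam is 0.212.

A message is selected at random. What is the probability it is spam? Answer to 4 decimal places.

P(S) ≈ 0.5756

P(S|M2) = 1 − 0.366 = 0.634.
P(S) = P(S|M1)·P(M1) + P(S|M2)·P(M2) + P(S|M3)·P(M3)
      = 0.532·0.225 + 0.634·0.691 + 0.212·0.084
      = 0.1197 + 0.438094 + 0.017808 = 0.575602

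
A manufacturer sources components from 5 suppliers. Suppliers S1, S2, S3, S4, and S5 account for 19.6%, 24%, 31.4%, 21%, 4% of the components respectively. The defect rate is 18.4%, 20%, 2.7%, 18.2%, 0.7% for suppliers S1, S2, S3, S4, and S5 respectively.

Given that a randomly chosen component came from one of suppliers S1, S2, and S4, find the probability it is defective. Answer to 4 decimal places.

0.1893

Let S = {S1, S2, S4}.
P(S) = 0.196 + 0.24 + 0.21 = 0.646.
P(D ∩ S) = 0.184·0.196 + 0.2·0.24 + 0.182·0.21 = 0.036064 + 0.048 + 0.03822 = 0.122284.
P(D | S) = 0.122284 / 0.646 = 0.189294…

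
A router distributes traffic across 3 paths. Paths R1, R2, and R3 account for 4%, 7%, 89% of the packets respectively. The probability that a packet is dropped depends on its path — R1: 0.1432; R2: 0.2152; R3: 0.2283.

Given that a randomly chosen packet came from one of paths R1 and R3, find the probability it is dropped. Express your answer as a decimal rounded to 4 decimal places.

0.2246

Let S = {R1, R3}.
P(S) = 0.04 + 0.89 = 0.93.
P(L ∩ S) = 0.1432·0.04 + 0.2283·0.89 = 0.005728 + 0.203187 = 0.208915.
P(L | S) = 0.208915 / 0.93 = 0.224640…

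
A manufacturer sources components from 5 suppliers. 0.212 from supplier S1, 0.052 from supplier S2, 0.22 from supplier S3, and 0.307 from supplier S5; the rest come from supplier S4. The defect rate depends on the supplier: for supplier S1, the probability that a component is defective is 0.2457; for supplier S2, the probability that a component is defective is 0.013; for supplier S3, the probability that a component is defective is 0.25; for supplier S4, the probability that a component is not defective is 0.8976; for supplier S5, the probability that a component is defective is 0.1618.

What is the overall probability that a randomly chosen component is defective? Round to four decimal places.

0.1788

P(S4) = 1 − (0.212 + 0.052 + 0.22 + 0.307) = 0.209.
P(D|S4) = 1 − 0.8976 = 0.1024.
P(D) = P(D|S1)·P(S1) + P(D|S2)·P(S2) + P(D|S3)·P(S3) + P(D|S4)·P(S4) + P(D|S5)·P(S5)
      = 0.2457·0.212 + 0.013·0.052 + 0.25·0.22 + 0.1024·0.209 + 0.1618·0.307
      = 0.0520884 + 0.000676 + 0.055 + 0.0214016 + 0.0496726 = 0.1788386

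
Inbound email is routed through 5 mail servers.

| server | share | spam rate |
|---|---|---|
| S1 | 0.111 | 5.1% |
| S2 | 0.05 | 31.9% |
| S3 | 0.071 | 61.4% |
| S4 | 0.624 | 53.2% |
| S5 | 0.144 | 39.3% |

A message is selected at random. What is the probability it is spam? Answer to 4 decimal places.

0.4538

Using total probability over the partition,
P(S) = P(S|S1)·P(S1) + P(S|S2)·P(S2) + P(S|S3)·P(S3) + P(S|S4)·P(S4) + P(S|S5)·P(S5)
      = 0.051·0.111 + 0.319·0.05 + 0.614·0.071 + 0.532·0.624 + 0.393·0.144
      = 0.005661 + 0.01595 + 0.043594 + 0.331968 + 0.056592 = 0.453765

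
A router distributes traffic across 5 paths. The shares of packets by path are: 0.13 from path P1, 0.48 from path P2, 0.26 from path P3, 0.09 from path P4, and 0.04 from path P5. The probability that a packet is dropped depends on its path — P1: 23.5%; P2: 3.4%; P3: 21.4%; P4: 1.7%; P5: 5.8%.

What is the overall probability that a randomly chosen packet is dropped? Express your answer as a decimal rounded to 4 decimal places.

Summing over the partition,
P(L) = P(L|P1)·P(P1) + P(L|P2)·P(P2) + P(L|P3)·P(P3) + P(L|P4)·P(P4) + P(L|P5)·P(P5)
      = 0.235·0.13 + 0.034·0.48 + 0.214·0.26 + 0.017·0.09 + 0.058·0.04
      = 0.03055 + 0.01632 + 0.05564 + 0.00153 + 0.00232 = 0.10636

P(L) ≈ 0.1064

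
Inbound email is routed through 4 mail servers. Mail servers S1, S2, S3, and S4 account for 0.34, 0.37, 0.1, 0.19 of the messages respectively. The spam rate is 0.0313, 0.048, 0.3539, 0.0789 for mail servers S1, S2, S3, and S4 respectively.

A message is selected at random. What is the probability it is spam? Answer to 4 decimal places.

P(S) = P(S|S1)·P(S1) + P(S|S2)·P(S2) + P(S|S3)·P(S3) + P(S|S4)·P(S4)
      = 0.0313·0.34 + 0.048·0.37 + 0.3539·0.1 + 0.0789·0.19
      = 0.010642 + 0.01776 + 0.03539 + 0.014991 = 0.078783

P(S) ≈ 0.0788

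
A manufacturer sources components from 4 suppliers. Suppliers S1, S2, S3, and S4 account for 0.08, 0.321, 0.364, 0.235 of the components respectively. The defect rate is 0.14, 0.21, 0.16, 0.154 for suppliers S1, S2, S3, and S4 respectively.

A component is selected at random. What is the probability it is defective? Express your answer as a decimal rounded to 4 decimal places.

0.1730

P(D) = P(D|S1)·P(S1) + P(D|S2)·P(S2) + P(D|S3)·P(S3) + P(D|S4)·P(S4)
      = 0.14·0.08 + 0.21·0.321 + 0.16·0.364 + 0.154·0.235
      = 0.0112 + 0.06741 + 0.05824 + 0.03619 = 0.17304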